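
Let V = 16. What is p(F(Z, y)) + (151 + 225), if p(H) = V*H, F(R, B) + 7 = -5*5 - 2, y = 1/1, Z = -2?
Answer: -168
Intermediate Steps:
y = 1
F(R, B) = -34 (F(R, B) = -7 + (-5*5 - 2) = -7 + (-25 - 2) = -7 - 27 = -34)
p(H) = 16*H
p(F(Z, y)) + (151 + 225) = 16*(-34) + (151 + 225) = -544 + 376 = -168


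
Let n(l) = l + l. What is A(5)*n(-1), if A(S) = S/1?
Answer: -10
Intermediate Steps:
A(S) = S (A(S) = S*1 = S)
n(l) = 2*l
A(5)*n(-1) = 5*(2*(-1)) = 5*(-2) = -10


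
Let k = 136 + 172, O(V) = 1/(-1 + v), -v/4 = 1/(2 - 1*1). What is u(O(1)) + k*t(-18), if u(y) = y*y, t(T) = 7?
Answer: 53901/25 ≈ 2156.0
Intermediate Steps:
v = -4 (v = -4/(2 - 1*1) = -4/(2 - 1) = -4/1 = -4*1 = -4)
O(V) = -⅕ (O(V) = 1/(-1 - 4) = 1/(-5) = -⅕)
k = 308
u(y) = y²
u(O(1)) + k*t(-18) = (-⅕)² + 308*7 = 1/25 + 2156 = 53901/25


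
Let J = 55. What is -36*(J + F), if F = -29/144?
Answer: -7891/4 ≈ -1972.8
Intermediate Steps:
F = -29/144 (F = -29*1/144 = -29/144 ≈ -0.20139)
-36*(J + F) = -36*(55 - 29/144) = -36*7891/144 = -7891/4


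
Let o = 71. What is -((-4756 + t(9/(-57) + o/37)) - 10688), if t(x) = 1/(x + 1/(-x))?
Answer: 16036719826/1038435 ≈ 15443.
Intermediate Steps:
t(x) = 1/(x - 1/x)
-((-4756 + t(9/(-57) + o/37)) - 10688) = -((-4756 + (9/(-57) + 71/37)/(-1 + (9/(-57) + 71/37)²)) - 10688) = -((-4756 + (9*(-1/57) + 71*(1/37))/(-1 + (9*(-1/57) + 71*(1/37))²)) - 10688) = -((-4756 + (-3/19 + 71/37)/(-1 + (-3/19 + 71/37)²)) - 10688) = -((-4756 + 1238/(703*(-1 + (1238/703)²))) - 10688) = -((-4756 + 1238/(703*(-1 + 1532644/494209))) - 10688) = -((-4756 + 1238/(703*(1038435/494209))) - 10688) = -((-4756 + (1238/703)*(494209/1038435)) - 10688) = -((-4756 + 870314/1038435) - 10688) = -(-4937926546/1038435 - 10688) = -1*(-16036719826/1038435) = 16036719826/1038435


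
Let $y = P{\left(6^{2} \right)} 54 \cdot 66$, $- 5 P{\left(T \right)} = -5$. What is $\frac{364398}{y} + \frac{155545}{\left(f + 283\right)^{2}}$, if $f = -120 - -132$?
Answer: $\frac{1075536611}{10338570} \approx 104.03$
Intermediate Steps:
$P{\left(T \right)} = 1$ ($P{\left(T \right)} = \left(- \frac{1}{5}\right) \left(-5\right) = 1$)
$f = 12$ ($f = -120 + 132 = 12$)
$y = 3564$ ($y = 1 \cdot 54 \cdot 66 = 54 \cdot 66 = 3564$)
$\frac{364398}{y} + \frac{155545}{\left(f + 283\right)^{2}} = \frac{364398}{3564} + \frac{155545}{\left(12 + 283\right)^{2}} = 364398 \cdot \frac{1}{3564} + \frac{155545}{295^{2}} = \frac{60733}{594} + \frac{155545}{87025} = \frac{60733}{594} + 155545 \cdot \frac{1}{87025} = \frac{60733}{594} + \frac{31109}{17405} = \frac{1075536611}{10338570}$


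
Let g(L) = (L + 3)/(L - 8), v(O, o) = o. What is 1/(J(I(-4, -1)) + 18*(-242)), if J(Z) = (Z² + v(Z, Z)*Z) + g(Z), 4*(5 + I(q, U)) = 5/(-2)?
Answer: -3488/14972331 ≈ -0.00023296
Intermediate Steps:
I(q, U) = -45/8 (I(q, U) = -5 + (5/(-2))/4 = -5 + (5*(-½))/4 = -5 + (¼)*(-5/2) = -5 - 5/8 = -45/8)
g(L) = (3 + L)/(-8 + L)
J(Z) = 2*Z² + (3 + Z)/(-8 + Z) (J(Z) = (Z² + Z*Z) + (3 + Z)/(-8 + Z) = (Z² + Z²) + (3 + Z)/(-8 + Z) = 2*Z² + (3 + Z)/(-8 + Z))
1/(J(I(-4, -1)) + 18*(-242)) = 1/((3 - 45/8 + 2*(-45/8)²*(-8 - 45/8))/(-8 - 45/8) + 18*(-242)) = 1/((3 - 45/8 + 2*(2025/64)*(-109/8))/(-109/8) - 4356) = 1/(-8*(3 - 45/8 - 220725/256)/109 - 4356) = 1/(-8/109*(-221397/256) - 4356) = 1/(221397/3488 - 4356) = 1/(-14972331/3488) = -3488/14972331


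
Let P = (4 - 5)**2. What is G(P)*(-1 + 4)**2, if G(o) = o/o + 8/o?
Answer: 81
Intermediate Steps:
P = 1 (P = (-1)**2 = 1)
G(o) = 1 + 8/o
G(P)*(-1 + 4)**2 = ((8 + 1)/1)*(-1 + 4)**2 = (1*9)*3**2 = 9*9 = 81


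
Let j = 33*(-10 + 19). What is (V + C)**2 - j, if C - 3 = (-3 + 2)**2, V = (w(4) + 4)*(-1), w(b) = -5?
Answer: -272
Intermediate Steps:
j = 297 (j = 33*9 = 297)
V = 1 (V = (-5 + 4)*(-1) = -1*(-1) = 1)
C = 4 (C = 3 + (-3 + 2)**2 = 3 + (-1)**2 = 3 + 1 = 4)
(V + C)**2 - j = (1 + 4)**2 - 1*297 = 5**2 - 297 = 25 - 297 = -272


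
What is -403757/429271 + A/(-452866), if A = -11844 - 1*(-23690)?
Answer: -93966480914/97201120343 ≈ -0.96672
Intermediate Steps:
A = 11846 (A = -11844 + 23690 = 11846)
-403757/429271 + A/(-452866) = -403757/429271 + 11846/(-452866) = -403757*1/429271 + 11846*(-1/452866) = -403757/429271 - 5923/226433 = -93966480914/97201120343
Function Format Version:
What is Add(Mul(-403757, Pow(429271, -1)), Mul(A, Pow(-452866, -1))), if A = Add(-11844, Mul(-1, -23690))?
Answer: Rational(-93966480914, 97201120343) ≈ -0.96672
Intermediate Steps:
A = 11846 (A = Add(-11844, 23690) = 11846)
Add(Mul(-403757, Pow(429271, -1)), Mul(A, Pow(-452866, -1))) = Add(Mul(-403757, Pow(429271, -1)), Mul(11846, Pow(-452866, -1))) = Add(Mul(-403757, Rational(1, 429271)), Mul(11846, Rational(-1, 452866))) = Add(Rational(-403757, 429271), Rational(-5923, 226433)) = Rational(-93966480914, 97201120343)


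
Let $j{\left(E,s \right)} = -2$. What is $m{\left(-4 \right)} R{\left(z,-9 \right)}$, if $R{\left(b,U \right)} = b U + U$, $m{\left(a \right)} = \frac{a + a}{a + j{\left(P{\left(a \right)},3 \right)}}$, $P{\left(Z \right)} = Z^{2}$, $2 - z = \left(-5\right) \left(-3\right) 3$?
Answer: $504$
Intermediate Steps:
$z = -43$ ($z = 2 - \left(-5\right) \left(-3\right) 3 = 2 - 15 \cdot 3 = 2 - 45 = -43$)
$m{\left(a \right)} = \frac{2 a}{-2 + a}$ ($m{\left(a \right)} = \frac{a + a}{a - 2} = \frac{2 a}{-2 + a}$)
$R{\left(b,U \right)} = U + U b$ ($R{\left(b,U \right)} = U b + U = U + U b$)
$m{\left(-4 \right)} R{\left(z,-9 \right)} = 2 \left(-4\right) \frac{1}{-2 - 4} \left(- 9 \left(1 - 43\right)\right) = 2 \left(-4\right) \frac{1}{-6} \left(\left(-9\right) \left(-42\right)\right) = 2 \left(-4\right) \left(- \frac{1}{6}\right) 378 = \frac{4}{3} \cdot 378 = 504$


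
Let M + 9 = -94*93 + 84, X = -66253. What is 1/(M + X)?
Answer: -1/74920 ≈ -1.3348e-5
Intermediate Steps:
M = -8667 (M = -9 + (-94*93 + 84) = -9 + (-8742 + 84) = -9 - 8658 = -8667)
1/(M + X) = 1/(-8667 - 66253) = 1/(-74920) = -1/74920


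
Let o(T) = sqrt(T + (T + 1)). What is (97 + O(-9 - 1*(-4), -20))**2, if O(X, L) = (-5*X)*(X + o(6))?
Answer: 8909 - 1400*sqrt(13) ≈ 3861.2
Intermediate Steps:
o(T) = sqrt(1 + 2*T) (o(T) = sqrt(T + (1 + T)) = sqrt(1 + 2*T))
O(X, L) = -5*X*(X + sqrt(13)) (O(X, L) = (-5*X)*(X + sqrt(1 + 2*6)) = (-5*X)*(X + sqrt(1 + 12)) = (-5*X)*(X + sqrt(13)) = -5*X*(X + sqrt(13)))
(97 + O(-9 - 1*(-4), -20))**2 = (97 - 5*(-9 - 1*(-4))*((-9 - 1*(-4)) + sqrt(13)))**2 = (97 - 5*(-9 + 4)*((-9 + 4) + sqrt(13)))**2 = (97 - 5*(-5)*(-5 + sqrt(13)))**2 = (97 + (-125 + 25*sqrt(13)))**2 = (-28 + 25*sqrt(13))**2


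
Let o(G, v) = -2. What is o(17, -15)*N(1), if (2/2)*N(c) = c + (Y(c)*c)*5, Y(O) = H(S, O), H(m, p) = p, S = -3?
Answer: -12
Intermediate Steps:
Y(O) = O
N(c) = c + 5*c² (N(c) = c + (c*c)*5 = c + c²*5 = c + 5*c²)
o(17, -15)*N(1) = -2*(1 + 5*1) = -2*(1 + 5) = -2*6 = -12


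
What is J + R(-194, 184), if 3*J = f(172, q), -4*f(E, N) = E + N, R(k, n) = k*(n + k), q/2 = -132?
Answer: 5843/3 ≈ 1947.7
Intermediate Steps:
q = -264 (q = 2*(-132) = -264)
R(k, n) = k*(k + n)
f(E, N) = -E/4 - N/4 (f(E, N) = -(E + N)/4 = -E/4 - N/4)
J = 23/3 (J = (-¼*172 - ¼*(-264))/3 = (-43 + 66)/3 = (⅓)*23 = 23/3 ≈ 7.6667)
J + R(-194, 184) = 23/3 - 194*(-194 + 184) = 23/3 - 194*(-10) = 23/3 + 1940 = 5843/3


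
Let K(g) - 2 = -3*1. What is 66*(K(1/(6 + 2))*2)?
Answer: -132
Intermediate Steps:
K(g) = -1 (K(g) = 2 - 3*1 = 2 - 3 = -1)
66*(K(1/(6 + 2))*2) = 66*(-1*2) = 66*(-2) = -132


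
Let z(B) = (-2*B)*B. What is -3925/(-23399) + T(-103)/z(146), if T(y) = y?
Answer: 169740697/997546168 ≈ 0.17016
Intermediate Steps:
z(B) = -2*B**2
-3925/(-23399) + T(-103)/z(146) = -3925/(-23399) - 103/((-2*146**2)) = -3925*(-1/23399) - 103/((-2*21316)) = 3925/23399 - 103/(-42632) = 3925/23399 - 103*(-1/42632) = 3925/23399 + 103/42632 = 169740697/997546168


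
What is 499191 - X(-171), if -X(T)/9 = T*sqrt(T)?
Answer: 499191 - 4617*I*sqrt(19) ≈ 4.9919e+5 - 20125.0*I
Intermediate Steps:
X(T) = -9*T**(3/2) (X(T) = -9*T*sqrt(T) = -9*T**(3/2))
499191 - X(-171) = 499191 - (-9)*(-171)**(3/2) = 499191 - (-9)*(-513*I*sqrt(19)) = 499191 - 4617*I*sqrt(19)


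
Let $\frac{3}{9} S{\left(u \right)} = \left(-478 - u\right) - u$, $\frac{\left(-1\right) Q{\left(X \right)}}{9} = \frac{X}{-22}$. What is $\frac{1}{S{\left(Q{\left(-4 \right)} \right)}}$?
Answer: $- \frac{11}{15666} \approx -0.00070216$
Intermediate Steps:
$Q{\left(X \right)} = \frac{9 X}{22}$ ($Q{\left(X \right)} = - 9 \frac{X}{-22} = - 9 X \left(- \frac{1}{22}\right) = - 9 \left(- \frac{X}{22}\right) = \frac{9 X}{22}$)
$S{\left(u \right)} = -1434 - 6 u$ ($S{\left(u \right)} = 3 \left(\left(-478 - u\right) - u\right) = 3 \left(-478 - 2 u\right) = -1434 - 6 u$)
$\frac{1}{S{\left(Q{\left(-4 \right)} \right)}} = \frac{1}{-1434 - 6 \cdot \frac{9}{22} \left(-4\right)} = \frac{1}{-1434 - - \frac{108}{11}} = \frac{1}{-1434 + \frac{108}{11}} = \frac{1}{- \frac{15666}{11}} = - \frac{11}{15666}$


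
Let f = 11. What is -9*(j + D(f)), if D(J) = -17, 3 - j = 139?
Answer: 1377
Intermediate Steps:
j = -136 (j = 3 - 1*139 = 3 - 139 = -136)
-9*(j + D(f)) = -9*(-136 - 17) = -9*(-153) = 1377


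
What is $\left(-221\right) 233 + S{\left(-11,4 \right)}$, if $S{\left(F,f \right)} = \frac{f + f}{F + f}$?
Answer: $- \frac{360459}{7} \approx -51494.0$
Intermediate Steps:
$S{\left(F,f \right)} = \frac{2 f}{F + f}$
$\left(-221\right) 233 + S{\left(-11,4 \right)} = \left(-221\right) 233 + 2 \cdot 4 \frac{1}{-11 + 4} = -51493 + 2 \cdot 4 \frac{1}{-7} = -51493 + 2 \cdot 4 \left(- \frac{1}{7}\right) = -51493 - \frac{8}{7} = - \frac{360459}{7}$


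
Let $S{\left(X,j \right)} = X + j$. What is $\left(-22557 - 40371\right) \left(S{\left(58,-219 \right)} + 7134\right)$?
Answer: $-438796944$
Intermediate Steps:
$\left(-22557 - 40371\right) \left(S{\left(58,-219 \right)} + 7134\right) = \left(-22557 - 40371\right) \left(\left(58 - 219\right) + 7134\right) = - 62928 \left(-161 + 7134\right) = \left(-62928\right) 6973 = -438796944$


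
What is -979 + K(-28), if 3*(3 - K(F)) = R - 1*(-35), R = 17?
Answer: -2980/3 ≈ -993.33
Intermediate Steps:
K(F) = -43/3 (K(F) = 3 - (17 - 1*(-35))/3 = 3 - (17 + 35)/3 = 3 - 1/3*52 = 3 - 52/3 = -43/3)
-979 + K(-28) = -979 - 43/3 = -2980/3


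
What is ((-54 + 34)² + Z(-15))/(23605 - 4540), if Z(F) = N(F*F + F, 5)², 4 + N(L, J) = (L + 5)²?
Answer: 2136381241/19065 ≈ 1.1206e+5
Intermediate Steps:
N(L, J) = -4 + (5 + L)² (N(L, J) = -4 + (L + 5)² = -4 + (5 + L)²)
Z(F) = (-4 + (5 + F + F²)²)² (Z(F) = (-4 + (5 + (F*F + F))²)² = (-4 + (5 + (F² + F))²)² = (-4 + (5 + (F + F²))²)² = (-4 + (5 + F + F²)²)²)
((-54 + 34)² + Z(-15))/(23605 - 4540) = ((-54 + 34)² + (-4 + (5 - 15*(1 - 15))²)²)/(23605 - 4540) = ((-20)² + (-4 + (5 - 15*(-14))²)²)/19065 = (400 + (-4 + (5 + 210)²)²)*(1/19065) = (400 + (-4 + 215²)²)*(1/19065) = (400 + (-4 + 46225)²)*(1/19065) = (400 + 46221²)*(1/19065) = (400 + 2136380841)*(1/19065) = 2136381241*(1/19065) = 2136381241/19065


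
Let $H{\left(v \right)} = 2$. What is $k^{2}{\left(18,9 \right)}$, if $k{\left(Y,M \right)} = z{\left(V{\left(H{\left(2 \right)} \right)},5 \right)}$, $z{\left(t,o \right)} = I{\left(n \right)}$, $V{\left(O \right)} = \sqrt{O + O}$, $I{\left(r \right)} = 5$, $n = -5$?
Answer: $25$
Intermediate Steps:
$V{\left(O \right)} = \sqrt{2} \sqrt{O}$ ($V{\left(O \right)} = \sqrt{2 O} = \sqrt{2} \sqrt{O}$)
$z{\left(t,o \right)} = 5$
$k{\left(Y,M \right)} = 5$
$k^{2}{\left(18,9 \right)} = 5^{2} = 25$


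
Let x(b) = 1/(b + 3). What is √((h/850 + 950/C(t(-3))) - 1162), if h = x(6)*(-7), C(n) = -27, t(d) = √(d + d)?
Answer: I*√2802492942/1530 ≈ 34.6*I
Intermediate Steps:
x(b) = 1/(3 + b)
t(d) = √2*√d (t(d) = √(2*d) = √2*√d)
h = -7/9 (h = -7/(3 + 6) = -7/9 ≈ -0.77778)
√((h/850 + 950/C(t(-3))) - 1162) = √((-7/9/850 + 950/(-27)) - 1162) = √((-7/9*1/850 + 950*(-1/27)) - 1162) = √((-7/7650 - 950/27) - 1162) = √(-807521/22950 - 1162) = √(-27475421/22950) = I*√2802492942/1530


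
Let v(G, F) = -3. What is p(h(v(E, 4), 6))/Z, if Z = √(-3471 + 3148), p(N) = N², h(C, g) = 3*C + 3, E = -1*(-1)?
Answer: -36*I*√323/323 ≈ -2.0031*I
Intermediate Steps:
E = 1
h(C, g) = 3 + 3*C
Z = I*√323 (Z = √(-323) = I*√323 ≈ 17.972*I)
p(h(v(E, 4), 6))/Z = (3 + 3*(-3))²/((I*√323)) = (3 - 9)²*(-I*√323/323) = (-6)²*(-I*√323/323) = 36*(-I*√323/323) = -36*I*√323/323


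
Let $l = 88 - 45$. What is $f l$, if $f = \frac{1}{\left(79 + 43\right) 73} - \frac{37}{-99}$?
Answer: $\frac{14173703}{881694} \approx 16.076$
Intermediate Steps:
$l = 43$ ($l = 88 - 45 = 43$)
$f = \frac{329621}{881694}$ ($f = \frac{1}{122} \cdot \frac{1}{73} - - \frac{37}{99} = \frac{1}{122} \cdot \frac{1}{73} + \frac{37}{99} = \frac{1}{8906} + \frac{37}{99} = \frac{329621}{881694} \approx 0.37385$)
$f l = \frac{329621}{881694} \cdot 43 = \frac{14173703}{881694}$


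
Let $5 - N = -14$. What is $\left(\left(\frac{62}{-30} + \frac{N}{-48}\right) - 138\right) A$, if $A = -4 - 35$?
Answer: $\frac{438243}{80} \approx 5478.0$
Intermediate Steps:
$N = 19$ ($N = 5 - -14 = 5 + 14 = 19$)
$A = -39$ ($A = -4 - 35 = -39$)
$\left(\left(\frac{62}{-30} + \frac{N}{-48}\right) - 138\right) A = \left(\left(\frac{62}{-30} + \frac{19}{-48}\right) - 138\right) \left(-39\right) = \left(\left(62 \left(- \frac{1}{30}\right) + 19 \left(- \frac{1}{48}\right)\right) - 138\right) \left(-39\right) = \left(\left(- \frac{31}{15} - \frac{19}{48}\right) - 138\right) \left(-39\right) = \left(- \frac{197}{80} - 138\right) \left(-39\right) = \left(- \frac{11237}{80}\right) \left(-39\right) = \frac{438243}{80}$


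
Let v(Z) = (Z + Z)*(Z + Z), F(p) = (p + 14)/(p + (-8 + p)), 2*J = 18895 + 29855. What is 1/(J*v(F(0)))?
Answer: 4/1194375 ≈ 3.3490e-6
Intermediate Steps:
J = 24375 (J = (18895 + 29855)/2 = (½)*48750 = 24375)
F(p) = (14 + p)/(-8 + 2*p)
v(Z) = 4*Z² (v(Z) = (2*Z)*(2*Z) = 4*Z²)
1/(J*v(F(0))) = 1/(24375*((4*((14 + 0)/(2*(-4 + 0)))²))) = 1/(24375*((4*((½)*14/(-4))²))) = 1/(24375*((4*((½)*(-¼)*14)²))) = 1/(24375*((4*(-7/4)²))) = 1/(24375*((4*(49/16)))) = 1/(24375*(49/4)) = (1/24375)*(4/49) = 4/1194375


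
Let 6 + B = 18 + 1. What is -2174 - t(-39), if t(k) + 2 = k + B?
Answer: -2146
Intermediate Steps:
B = 13 (B = -6 + (18 + 1) = -6 + 19 = 13)
t(k) = 11 + k (t(k) = -2 + (k + 13) = -2 + (13 + k) = 11 + k)
-2174 - t(-39) = -2174 - (11 - 39) = -2174 - 1*(-28) = -2174 + 28 = -2146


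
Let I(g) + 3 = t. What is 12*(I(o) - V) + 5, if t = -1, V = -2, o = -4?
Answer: -19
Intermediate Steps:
I(g) = -4 (I(g) = -3 - 1 = -4)
12*(I(o) - V) + 5 = 12*(-4 - 1*(-2)) + 5 = 12*(-4 + 2) + 5 = 12*(-2) + 5 = -24 + 5 = -19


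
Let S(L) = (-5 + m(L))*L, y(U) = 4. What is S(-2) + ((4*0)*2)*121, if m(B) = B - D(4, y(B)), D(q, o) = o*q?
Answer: 46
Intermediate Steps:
m(B) = -16 + B (m(B) = B - 4*4 = B - 1*16 = B - 16 = -16 + B)
S(L) = L*(-21 + L) (S(L) = (-5 + (-16 + L))*L = (-21 + L)*L = L*(-21 + L))
S(-2) + ((4*0)*2)*121 = -2*(-21 - 2) + ((4*0)*2)*121 = -2*(-23) + (0*2)*121 = 46 + 0*121 = 46 + 0 = 46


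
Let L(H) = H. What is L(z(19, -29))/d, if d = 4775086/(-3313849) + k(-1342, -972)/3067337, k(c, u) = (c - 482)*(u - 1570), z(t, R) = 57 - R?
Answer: 62440248707837/51301487015 ≈ 1217.1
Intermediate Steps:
k(c, u) = (-1570 + u)*(-482 + c) (k(c, u) = (-482 + c)*(-1570 + u) = (-1570 + u)*(-482 + c))
d = 102602974030/1452098807159 (d = 4775086/(-3313849) + (756740 - 1570*(-1342) - 482*(-972) - 1342*(-972))/3067337 = 4775086*(-1/3313849) + (756740 + 2106940 + 468504 + 1304424)*(1/3067337) = -4775086/3313849 + 4636608*(1/3067337) = -4775086/3313849 + 4636608/3067337 = 102602974030/1452098807159 ≈ 0.070658)
L(z(19, -29))/d = (57 - 1*(-29))/(102602974030/1452098807159) = (57 + 29)*(1452098807159/102602974030) = 86*(1452098807159/102602974030) = 62440248707837/51301487015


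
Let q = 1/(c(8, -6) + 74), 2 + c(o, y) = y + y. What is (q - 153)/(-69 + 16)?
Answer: 9179/3180 ≈ 2.8865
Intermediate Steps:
c(o, y) = -2 + 2*y (c(o, y) = -2 + (y + y) = -2 + 2*y)
q = 1/60 (q = 1/((-2 + 2*(-6)) + 74) = 1/((-2 - 12) + 74) = 1/(-14 + 74) = 1/60 ≈ 0.016667)
(q - 153)/(-69 + 16) = (1/60 - 153)/(-69 + 16) = -9179/60/(-53) = -1/53*(-9179/60) = 9179/3180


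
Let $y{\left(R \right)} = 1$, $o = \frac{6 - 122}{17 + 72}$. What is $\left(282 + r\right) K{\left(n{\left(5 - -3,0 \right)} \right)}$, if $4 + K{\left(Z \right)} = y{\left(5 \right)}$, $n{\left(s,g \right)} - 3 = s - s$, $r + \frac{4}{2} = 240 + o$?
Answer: $- \frac{138492}{89} \approx -1556.1$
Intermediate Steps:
$o = - \frac{116}{89} \approx -1.3034$
$r = \frac{21066}{89}$ ($r = -2 + \left(240 - \frac{116}{89}\right) = -2 + \frac{21244}{89} = \frac{21066}{89} \approx 236.7$)
$n{\left(s,g \right)} = 3$ ($n{\left(s,g \right)} = 3 + \left(s - s\right) = 3 + 0 = 3$)
$K{\left(Z \right)} = -3$ ($K{\left(Z \right)} = -4 + 1 = -3$)
$\left(282 + r\right) K{\left(n{\left(5 - -3,0 \right)} \right)} = \left(282 + \frac{21066}{89}\right) \left(-3\right) = \frac{46164}{89} \left(-3\right) = - \frac{138492}{89}$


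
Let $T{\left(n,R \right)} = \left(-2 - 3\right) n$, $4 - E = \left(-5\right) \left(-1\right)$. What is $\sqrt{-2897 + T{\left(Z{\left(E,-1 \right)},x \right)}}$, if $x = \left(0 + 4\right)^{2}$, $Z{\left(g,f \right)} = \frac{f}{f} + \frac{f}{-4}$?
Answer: $\frac{7 i \sqrt{237}}{2} \approx 53.882 i$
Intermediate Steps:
$E = -1$ ($E = 4 - \left(-5\right) \left(-1\right) = 4 - 5 = -1$)
$Z{\left(g,f \right)} = 1 - \frac{f}{4}$ ($Z{\left(g,f \right)} = 1 + f \left(- \frac{1}{4}\right) = 1 - \frac{f}{4}$)
$x = 16$ ($x = 4^{2} = 16$)
$T{\left(n,R \right)} = - 5 n$
$\sqrt{-2897 + T{\left(Z{\left(E,-1 \right)},x \right)}} = \sqrt{-2897 - 5 \left(1 - - \frac{1}{4}\right)} = \sqrt{-2897 - 5 \left(1 + \frac{1}{4}\right)} = \sqrt{-2897 - \frac{25}{4}} = \sqrt{- \frac{11613}{4}} = \frac{7 i \sqrt{237}}{2}$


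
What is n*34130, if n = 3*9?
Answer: 921510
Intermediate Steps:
n = 27
n*34130 = 27*34130 = 921510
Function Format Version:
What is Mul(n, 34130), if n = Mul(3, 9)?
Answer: 921510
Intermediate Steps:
n = 27
Mul(n, 34130) = Mul(27, 34130) = 921510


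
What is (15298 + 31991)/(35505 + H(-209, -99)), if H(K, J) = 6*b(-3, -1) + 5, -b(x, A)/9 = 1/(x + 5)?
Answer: 47289/35483 ≈ 1.3327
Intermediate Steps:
b(x, A) = -9/(5 + x) (b(x, A) = -9/(x + 5) = -9/(5 + x))
H(K, J) = -22 (H(K, J) = 6*(-9/(5 - 3)) + 5 = 6*(-9/2) + 5 = -27 + 5 = -22)
(15298 + 31991)/(35505 + H(-209, -99)) = (15298 + 31991)/(35505 - 22) = 47289/35483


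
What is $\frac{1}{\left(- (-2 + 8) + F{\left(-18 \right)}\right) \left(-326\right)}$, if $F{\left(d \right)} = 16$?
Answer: $- \frac{1}{3260} \approx -0.00030675$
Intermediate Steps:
$\frac{1}{\left(- (-2 + 8) + F{\left(-18 \right)}\right) \left(-326\right)} = \frac{1}{\left(- (-2 + 8) + 16\right) \left(-326\right)} = \frac{1}{\left(\left(-1\right) 6 + 16\right) \left(-326\right)} = \frac{1}{\left(-6 + 16\right) \left(-326\right)} = \frac{1}{10 \left(-326\right)} = \frac{1}{-3260} = - \frac{1}{3260}$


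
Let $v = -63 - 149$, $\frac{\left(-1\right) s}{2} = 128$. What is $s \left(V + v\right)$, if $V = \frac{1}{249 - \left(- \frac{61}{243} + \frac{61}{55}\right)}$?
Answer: $\frac{179985161984}{3316417} \approx 54271.0$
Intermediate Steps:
$s = -256$ ($s = \left(-2\right) 128 = -256$)
$v = -212$
$V = \frac{13365}{3316417}$ ($V = \frac{1}{249 - \frac{11468}{13365}} = \frac{1}{\frac{3316417}{13365}} = \frac{13365}{3316417} \approx 0.00403$)
$s \left(V + v\right) = - 256 \left(\frac{13365}{3316417} - 212\right) = \left(-256\right) \left(- \frac{703067039}{3316417}\right) = \frac{179985161984}{3316417}$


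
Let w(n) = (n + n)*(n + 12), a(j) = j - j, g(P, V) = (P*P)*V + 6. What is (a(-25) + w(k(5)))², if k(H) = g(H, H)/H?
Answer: 2504201764/625 ≈ 4.0067e+6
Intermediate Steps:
g(P, V) = 6 + V*P² (g(P, V) = P²*V + 6 = V*P² + 6 = 6 + V*P²)
k(H) = (6 + H³)/H (k(H) = (6 + H*H²)/H = (6 + H³)/H)
a(j) = 0
w(n) = 2*n*(12 + n) (w(n) = (2*n)*(12 + n) = 2*n*(12 + n))
(a(-25) + w(k(5)))² = (0 + 2*((6 + 5³)/5)*(12 + (6 + 5³)/5))² = (0 + 2*((6 + 125)/5)*(12 + (6 + 125)/5))² = (0 + 2*((⅕)*131)*(12 + (⅕)*131))² = (0 + 2*(131/5)*(12 + 131/5))² = (0 + 2*(131/5)*(191/5))² = (0 + 50042/25)² = (50042/25)² = 2504201764/625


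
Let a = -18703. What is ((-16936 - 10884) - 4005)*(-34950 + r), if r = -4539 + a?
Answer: 1851960400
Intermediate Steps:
r = -23242 (r = -4539 - 18703 = -23242)
((-16936 - 10884) - 4005)*(-34950 + r) = ((-16936 - 10884) - 4005)*(-34950 - 23242) = (-27820 - 4005)*(-58192) = -31825*(-58192) = 1851960400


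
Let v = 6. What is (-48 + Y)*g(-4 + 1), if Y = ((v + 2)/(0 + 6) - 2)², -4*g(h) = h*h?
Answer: 107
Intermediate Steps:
g(h) = -h²/4 (g(h) = -h*h/4 = -h²/4)
Y = 4/9 (Y = ((6 + 2)/(0 + 6) - 2)² = (8/6 - 2)² = (8*(⅙) - 2)² = (4/3 - 2)² = (-⅔)² = 4/9 ≈ 0.44444)
(-48 + Y)*g(-4 + 1) = (-48 + 4/9)*(-(-4 + 1)²/4) = -(-107)*(-3)²/9 = -(-107)*9/9 = -428/9*(-9/4) = 107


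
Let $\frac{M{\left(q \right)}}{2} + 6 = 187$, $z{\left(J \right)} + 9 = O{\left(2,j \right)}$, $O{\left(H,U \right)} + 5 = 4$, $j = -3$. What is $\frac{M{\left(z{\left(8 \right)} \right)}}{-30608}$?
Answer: $- \frac{181}{15304} \approx -0.011827$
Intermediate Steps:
$O{\left(H,U \right)} = -1$ ($O{\left(H,U \right)} = -5 + 4 = -1$)
$z{\left(J \right)} = -10$ ($z{\left(J \right)} = -9 - 1 = -10$)
$M{\left(q \right)} = 362$ ($M{\left(q \right)} = -12 + 2 \cdot 187 = -12 + 374 = 362$)
$\frac{M{\left(z{\left(8 \right)} \right)}}{-30608} = \frac{362}{-30608} = 362 \left(- \frac{1}{30608}\right) = - \frac{181}{15304}$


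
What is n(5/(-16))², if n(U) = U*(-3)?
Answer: 225/256 ≈ 0.87891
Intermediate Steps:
n(U) = -3*U
n(5/(-16))² = (-15/(-16))² = (-15*(-1)/16)² = (-3*(-5/16))² = (15/16)² = 225/256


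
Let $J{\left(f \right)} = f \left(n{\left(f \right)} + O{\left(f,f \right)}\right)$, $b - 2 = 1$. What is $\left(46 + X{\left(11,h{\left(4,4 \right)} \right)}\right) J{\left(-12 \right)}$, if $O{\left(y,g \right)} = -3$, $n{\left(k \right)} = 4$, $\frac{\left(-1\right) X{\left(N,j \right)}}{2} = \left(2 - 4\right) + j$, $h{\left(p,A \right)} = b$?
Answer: $-528$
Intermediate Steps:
$b = 3$ ($b = 2 + 1 = 3$)
$h{\left(p,A \right)} = 3$
$X{\left(N,j \right)} = 4 - 2 j$ ($X{\left(N,j \right)} = - 2 \left(\left(2 - 4\right) + j\right) = - 2 \left(-2 + j\right) = 4 - 2 j$)
$J{\left(f \right)} = f$ ($J{\left(f \right)} = f \left(4 - 3\right) = f 1 = f$)
$\left(46 + X{\left(11,h{\left(4,4 \right)} \right)}\right) J{\left(-12 \right)} = \left(46 + \left(4 - 6\right)\right) \left(-12\right) = \left(46 - 2\right) \left(-12\right) = 44 \left(-12\right) = -528$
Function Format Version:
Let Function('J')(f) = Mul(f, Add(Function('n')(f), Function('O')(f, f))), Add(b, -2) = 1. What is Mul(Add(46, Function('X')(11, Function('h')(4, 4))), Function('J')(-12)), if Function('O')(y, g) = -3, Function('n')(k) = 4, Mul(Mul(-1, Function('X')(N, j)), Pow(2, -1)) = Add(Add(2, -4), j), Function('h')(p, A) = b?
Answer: -528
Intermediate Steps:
b = 3 (b = Add(2, 1) = 3)
Function('h')(p, A) = 3
Function('X')(N, j) = Add(4, Mul(-2, j)) (Function('X')(N, j) = Mul(-2, Add(Add(2, -4), j)) = Mul(-2, Add(-2, j)) = Add(4, Mul(-2, j)))
Function('J')(f) = f (Function('J')(f) = Mul(f, Add(4, -3)) = Mul(f, 1) = f)
Mul(Add(46, Function('X')(11, Function('h')(4, 4))), Function('J')(-12)) = Mul(Add(46, Add(4, Mul(-2, 3))), -12) = Mul(Add(46, Add(4, -6)), -12) = Mul(Add(46, -2), -12) = Mul(44, -12) = -528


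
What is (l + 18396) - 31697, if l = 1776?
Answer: -11525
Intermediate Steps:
(l + 18396) - 31697 = (1776 + 18396) - 31697 = 20172 - 31697 = -11525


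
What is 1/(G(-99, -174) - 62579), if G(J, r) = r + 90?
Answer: -1/62663 ≈ -1.5958e-5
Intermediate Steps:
G(J, r) = 90 + r
1/(G(-99, -174) - 62579) = 1/((90 - 174) - 62579) = 1/(-84 - 62579) = 1/(-62663) = -1/62663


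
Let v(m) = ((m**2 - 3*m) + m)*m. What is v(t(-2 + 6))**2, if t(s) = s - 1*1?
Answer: 81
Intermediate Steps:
t(s) = -1 + s (t(s) = s - 1 = -1 + s)
v(m) = m*(m**2 - 2*m) (v(m) = (m**2 - 2*m)*m = m*(m**2 - 2*m))
v(t(-2 + 6))**2 = ((-1 + (-2 + 6))**2*(-2 + (-1 + (-2 + 6))))**2 = ((-1 + 4)**2*(-2 + (-1 + 4)))**2 = (3**2*(-2 + 3))**2 = (9*1)**2 = 9**2 = 81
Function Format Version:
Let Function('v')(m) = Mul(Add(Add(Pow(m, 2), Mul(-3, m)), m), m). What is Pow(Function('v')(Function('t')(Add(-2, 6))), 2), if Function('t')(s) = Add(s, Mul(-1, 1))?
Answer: 81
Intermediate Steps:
Function('t')(s) = Add(-1, s) (Function('t')(s) = Add(s, -1) = Add(-1, s))
Function('v')(m) = Mul(m, Add(Pow(m, 2), Mul(-2, m))) (Function('v')(m) = Mul(Add(Pow(m, 2), Mul(-2, m)), m) = Mul(m, Add(Pow(m, 2), Mul(-2, m))))
Pow(Function('v')(Function('t')(Add(-2, 6))), 2) = Pow(Mul(Pow(Add(-1, Add(-2, 6)), 2), Add(-2, Add(-1, Add(-2, 6)))), 2) = Pow(Mul(Pow(Add(-1, 4), 2), Add(-2, Add(-1, 4))), 2) = Pow(Mul(Pow(3, 2), Add(-2, 3)), 2) = Pow(Mul(9, 1), 2) = Pow(9, 2) = 81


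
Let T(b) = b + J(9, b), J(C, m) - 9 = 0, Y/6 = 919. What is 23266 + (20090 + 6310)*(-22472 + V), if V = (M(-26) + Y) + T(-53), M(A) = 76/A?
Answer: -5835787142/13 ≈ -4.4891e+8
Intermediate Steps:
Y = 5514 (Y = 6*919 = 5514)
J(C, m) = 9 (J(C, m) = 9 + 0 = 9)
T(b) = 9 + b (T(b) = b + 9 = 9 + b)
V = 71072/13 (V = (76/(-26) + 5514) + (9 - 53) = (76*(-1/26) + 5514) - 44 = (-38/13 + 5514) - 44 = 71644/13 - 44 = 71072/13 ≈ 5467.1)
23266 + (20090 + 6310)*(-22472 + V) = 23266 + (20090 + 6310)*(-22472 + 71072/13) = 23266 + 26400*(-221064/13) = 23266 - 5836089600/13 = -5835787142/13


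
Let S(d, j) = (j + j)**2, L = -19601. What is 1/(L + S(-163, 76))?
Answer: 1/3503 ≈ 0.00028547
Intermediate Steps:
S(d, j) = 4*j**2 (S(d, j) = (2*j)**2 = 4*j**2)
1/(L + S(-163, 76)) = 1/(-19601 + 4*76**2) = 1/(-19601 + 4*5776) = 1/(-19601 + 23104) = 1/3503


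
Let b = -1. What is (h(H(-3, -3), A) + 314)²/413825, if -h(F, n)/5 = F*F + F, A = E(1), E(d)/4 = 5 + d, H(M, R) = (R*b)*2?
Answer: 10816/413825 ≈ 0.026137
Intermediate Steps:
H(M, R) = -2*R (H(M, R) = (R*(-1))*2 = -R*2 = -2*R)
E(d) = 20 + 4*d (E(d) = 4*(5 + d) = 20 + 4*d)
A = 24 (A = 20 + 4*1 = 20 + 4 = 24)
h(F, n) = -5*F - 5*F² (h(F, n) = -5*(F*F + F) = -5*(F² + F) = -5*(F + F²) = -5*F - 5*F²)
(h(H(-3, -3), A) + 314)²/413825 = (-5*(-2*(-3))*(1 - 2*(-3)) + 314)²/413825 = (-5*6*(1 + 6) + 314)²*(1/413825) = (-5*6*7 + 314)²*(1/413825) = (-210 + 314)²*(1/413825) = 104²*(1/413825) = 10816*(1/413825) = 10816/413825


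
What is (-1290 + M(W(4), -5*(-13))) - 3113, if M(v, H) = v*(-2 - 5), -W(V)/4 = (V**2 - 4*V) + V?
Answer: -4291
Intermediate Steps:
W(V) = -4*V**2 + 12*V (W(V) = -4*((V**2 - 4*V) + V) = -4*(V**2 - 3*V) = -4*V**2 + 12*V)
M(v, H) = -7*v (M(v, H) = v*(-7) = -7*v)
(-1290 + M(W(4), -5*(-13))) - 3113 = (-1290 - 28*4*(3 - 1*4)) - 3113 = (-1290 - 28*4*(3 - 4)) - 3113 = (-1290 - 28*4*(-1)) - 3113 = (-1290 - 7*(-16)) - 3113 = (-1290 + 112) - 3113 = -1178 - 3113 = -4291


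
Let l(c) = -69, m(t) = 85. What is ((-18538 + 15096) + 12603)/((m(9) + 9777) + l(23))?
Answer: 9161/9793 ≈ 0.93546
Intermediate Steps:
((-18538 + 15096) + 12603)/((m(9) + 9777) + l(23)) = ((-18538 + 15096) + 12603)/((85 + 9777) - 69) = (-3442 + 12603)/(9862 - 69) = 9161/9793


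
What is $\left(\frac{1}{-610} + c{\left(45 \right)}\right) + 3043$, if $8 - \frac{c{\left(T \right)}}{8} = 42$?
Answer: $\frac{1690309}{610} \approx 2771.0$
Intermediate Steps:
$c{\left(T \right)} = -272$ ($c{\left(T \right)} = 64 - 336 = -272$)
$\left(\frac{1}{-610} + c{\left(45 \right)}\right) + 3043 = \left(\frac{1}{-610} - 272\right) + 3043 = \left(- \frac{1}{610} - 272\right) + 3043 = - \frac{165921}{610} + 3043 = \frac{1690309}{610}$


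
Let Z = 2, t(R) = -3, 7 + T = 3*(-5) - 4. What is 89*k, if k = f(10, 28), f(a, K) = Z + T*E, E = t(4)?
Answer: 7120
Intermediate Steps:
T = -26 (T = -7 + (3*(-5) - 4) = -7 + (-15 - 4) = -7 - 19 = -26)
E = -3
f(a, K) = 80 (f(a, K) = 2 - 26*(-3) = 2 + 78 = 80)
k = 80
89*k = 89*80 = 7120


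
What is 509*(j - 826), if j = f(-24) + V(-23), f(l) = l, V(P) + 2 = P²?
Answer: -164407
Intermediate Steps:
V(P) = -2 + P²
j = 503 (j = -24 + (-2 + (-23)²) = -24 + (-2 + 529) = -24 + 527 = 503)
509*(j - 826) = 509*(503 - 826) = 509*(-323) = -164407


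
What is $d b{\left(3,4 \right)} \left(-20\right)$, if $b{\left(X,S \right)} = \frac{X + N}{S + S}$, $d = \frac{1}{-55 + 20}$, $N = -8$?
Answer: $- \frac{5}{14} \approx -0.35714$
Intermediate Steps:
$d = - \frac{1}{35}$ ($d = \frac{1}{-35} = - \frac{1}{35} \approx -0.028571$)
$b{\left(X,S \right)} = \frac{-8 + X}{2 S}$ ($b{\left(X,S \right)} = \frac{X - 8}{S + S} = \frac{-8 + X}{2 S}$)
$d b{\left(3,4 \right)} \left(-20\right) = - \frac{\frac{1}{2} \cdot \frac{1}{4} \left(-8 + 3\right)}{35} \left(-20\right) = - \frac{\frac{1}{2} \cdot \frac{1}{4} \left(-5\right)}{35} \left(-20\right) = \left(- \frac{1}{35}\right) \left(- \frac{5}{8}\right) \left(-20\right) = \frac{1}{56} \left(-20\right) = - \frac{5}{14}$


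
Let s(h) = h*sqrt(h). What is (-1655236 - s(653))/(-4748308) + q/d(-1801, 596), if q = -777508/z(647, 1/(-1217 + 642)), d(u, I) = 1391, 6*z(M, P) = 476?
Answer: -1315945406213/196495668733 + 653*sqrt(653)/4748308 ≈ -6.6936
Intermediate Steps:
z(M, P) = 238/3 (z(M, P) = (1/6)*476 = 238/3)
q = -1166262/119 (q = -777508/238/3 = -777508*3/238 = -1166262/119 ≈ -9800.5)
s(h) = h**(3/2)
(-1655236 - s(653))/(-4748308) + q/d(-1801, 596) = (-1655236 - 653**(3/2))/(-4748308) - 1166262/119/1391 = (-1655236 - 653*sqrt(653))*(-1/4748308) - 1166262/119*1/1391 = (-1655236 - 653*sqrt(653))*(-1/4748308) - 1166262/165529 = (413809/1187077 + 653*sqrt(653)/4748308) - 1166262/165529 = -1315945406213/196495668733 + 653*sqrt(653)/4748308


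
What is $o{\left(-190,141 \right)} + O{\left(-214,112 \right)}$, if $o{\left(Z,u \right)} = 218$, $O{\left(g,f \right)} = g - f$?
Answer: $-108$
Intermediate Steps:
$o{\left(-190,141 \right)} + O{\left(-214,112 \right)} = 218 - 326 = -108$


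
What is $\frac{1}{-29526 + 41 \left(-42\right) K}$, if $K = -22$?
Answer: $\frac{1}{8358} \approx 0.00011965$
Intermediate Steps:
$\frac{1}{-29526 + 41 \left(-42\right) K} = \frac{1}{-29526 + 41 \left(-42\right) \left(-22\right)} = \frac{1}{-29526 - -37884} = \frac{1}{-29526 + 37884} = \frac{1}{8358}$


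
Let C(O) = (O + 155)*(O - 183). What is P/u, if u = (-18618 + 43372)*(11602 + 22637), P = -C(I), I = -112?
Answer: 12685/847552206 ≈ 1.4967e-5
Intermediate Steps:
C(O) = (-183 + O)*(155 + O) (C(O) = (155 + O)*(-183 + O) = (-183 + O)*(155 + O))
P = 12685 (P = -(-28365 + (-112)² - 28*(-112)) = -(-28365 + 12544 + 3136) = -1*(-12685) = 12685)
u = 847552206 (u = 24754*34239 = 847552206)
P/u = 12685/847552206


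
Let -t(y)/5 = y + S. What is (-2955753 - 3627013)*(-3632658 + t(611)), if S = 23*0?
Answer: 23933047922158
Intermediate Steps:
S = 0
t(y) = -5*y (t(y) = -5*(y + 0) = -5*y)
(-2955753 - 3627013)*(-3632658 + t(611)) = (-2955753 - 3627013)*(-3632658 - 5*611) = -6582766*(-3632658 - 3055) = -6582766*(-3635713) = 23933047922158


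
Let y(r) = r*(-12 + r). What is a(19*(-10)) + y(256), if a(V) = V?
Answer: 62274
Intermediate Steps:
a(19*(-10)) + y(256) = 19*(-10) + 256*(-12 + 256) = -190 + 256*244 = -190 + 62464 = 62274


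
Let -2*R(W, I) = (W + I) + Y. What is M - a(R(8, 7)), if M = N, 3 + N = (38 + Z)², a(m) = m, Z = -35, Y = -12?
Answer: 15/2 ≈ 7.5000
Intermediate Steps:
R(W, I) = 6 - I/2 - W/2 (R(W, I) = -((W + I) - 12)/2 = -((I + W) - 12)/2 = -(-12 + I + W)/2 = 6 - I/2 - W/2)
N = 6 (N = -3 + (38 - 35)² = -3 + 3² = -3 + 9 = 6)
M = 6
M - a(R(8, 7)) = 6 - (6 - ½*7 - ½*8) = 6 - (6 - 7/2 - 4) = 6 - 1*(-3/2) = 6 + 3/2 = 15/2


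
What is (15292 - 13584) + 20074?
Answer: 21782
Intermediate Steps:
(15292 - 13584) + 20074 = 1708 + 20074 = 21782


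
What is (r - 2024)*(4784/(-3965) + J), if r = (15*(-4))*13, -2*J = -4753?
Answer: -2031398458/305 ≈ -6.6603e+6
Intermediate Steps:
J = 4753/2 (J = -½*(-4753) = 4753/2 ≈ 2376.5)
r = -780 (r = -60*13 = -780)
(r - 2024)*(4784/(-3965) + J) = (-780 - 2024)*(4784/(-3965) + 4753/2) = -2804*(4784*(-1/3965) + 4753/2) = -2804*(-368/305 + 4753/2) = -2804*1448929/610 = -2031398458/305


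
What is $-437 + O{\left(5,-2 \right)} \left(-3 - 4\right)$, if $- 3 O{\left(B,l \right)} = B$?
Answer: $- \frac{1276}{3} \approx -425.33$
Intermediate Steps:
$O{\left(B,l \right)} = - \frac{B}{3}$
$-437 + O{\left(5,-2 \right)} \left(-3 - 4\right) = -437 + \left(- \frac{1}{3}\right) 5 \left(-3 - 4\right) = -437 - - \frac{35}{3} = -437 + \frac{35}{3} = - \frac{1276}{3}$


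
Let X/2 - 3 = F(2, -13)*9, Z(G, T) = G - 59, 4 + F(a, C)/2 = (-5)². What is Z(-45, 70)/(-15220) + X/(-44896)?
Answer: -866057/85414640 ≈ -0.010139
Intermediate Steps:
F(a, C) = 42 (F(a, C) = -8 + 2*(-5)² = -8 + 2*25 = -8 + 50 = 42)
Z(G, T) = -59 + G
X = 762 (X = 6 + 2*(42*9) = 6 + 2*378 = 6 + 756 = 762)
Z(-45, 70)/(-15220) + X/(-44896) = (-59 - 45)/(-15220) + 762/(-44896) = -104*(-1/15220) + 762*(-1/44896) = 26/3805 - 381/22448 = -866057/85414640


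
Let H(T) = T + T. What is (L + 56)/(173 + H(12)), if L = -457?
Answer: -401/197 ≈ -2.0355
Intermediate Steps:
H(T) = 2*T
(L + 56)/(173 + H(12)) = (-457 + 56)/(173 + 2*12) = -401/(173 + 24) = -401/197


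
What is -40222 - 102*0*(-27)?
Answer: -40222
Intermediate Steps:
-40222 - 102*0*(-27) = -40222 - 34*0*(-27) = -40222 + 0*(-27) = -40222 + 0 = -40222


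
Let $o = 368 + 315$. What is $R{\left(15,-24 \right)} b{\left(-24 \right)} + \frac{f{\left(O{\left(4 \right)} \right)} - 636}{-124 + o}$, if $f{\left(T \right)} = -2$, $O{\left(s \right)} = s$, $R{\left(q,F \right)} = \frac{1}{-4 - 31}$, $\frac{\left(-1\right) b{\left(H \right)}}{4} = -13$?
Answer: $- \frac{51398}{19565} \approx -2.627$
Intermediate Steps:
$b{\left(H \right)} = 52$ ($b{\left(H \right)} = \left(-4\right) \left(-13\right) = 52$)
$R{\left(q,F \right)} = - \frac{1}{35}$ ($R{\left(q,F \right)} = \frac{1}{-35} = - \frac{1}{35}$)
$o = 683$
$R{\left(15,-24 \right)} b{\left(-24 \right)} + \frac{f{\left(O{\left(4 \right)} \right)} - 636}{-124 + o} = \left(- \frac{1}{35}\right) 52 + \frac{-2 - 636}{-124 + 683} = - \frac{52}{35} - \frac{638}{559} = - \frac{51398}{19565}$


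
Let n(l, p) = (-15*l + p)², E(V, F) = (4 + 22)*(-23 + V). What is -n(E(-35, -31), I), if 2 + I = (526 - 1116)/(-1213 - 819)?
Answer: -528088810713489/1032256 ≈ -5.1159e+8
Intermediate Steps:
E(V, F) = -598 + 26*V (E(V, F) = 26*(-23 + V) = -598 + 26*V)
I = -1737/1016 (I = -2 + (526 - 1116)/(-1213 - 819) = -2 - 590/(-2032) = -2 - 590*(-1/2032) = -2 + 295/1016 = -1737/1016 ≈ -1.7096)
n(l, p) = (p - 15*l)²
-n(E(-35, -31), I) = -(-1*(-1737/1016) + 15*(-598 + 26*(-35)))² = -(1737/1016 + 15*(-598 - 910))² = -(1737/1016 + 15*(-1508))² = -(1737/1016 - 22620)² = -(-22980183/1016)² = -1*528088810713489/1032256 = -528088810713489/1032256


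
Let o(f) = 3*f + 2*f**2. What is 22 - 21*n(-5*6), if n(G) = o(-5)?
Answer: -713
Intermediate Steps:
o(f) = 2*f**2 + 3*f
n(G) = 35 (n(G) = -5*(3 + 2*(-5)) = -5*(3 - 10) = -5*(-7) = 35)
22 - 21*n(-5*6) = 22 - 21*35 = 22 - 735 = -713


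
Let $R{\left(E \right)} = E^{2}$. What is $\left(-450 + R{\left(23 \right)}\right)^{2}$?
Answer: $6241$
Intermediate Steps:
$\left(-450 + R{\left(23 \right)}\right)^{2} = \left(-450 + 23^{2}\right)^{2} = \left(-450 + 529\right)^{2} = 79^{2} = 6241$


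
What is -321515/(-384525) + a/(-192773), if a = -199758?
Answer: 27758271209/14825207565 ≈ 1.8724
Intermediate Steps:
-321515/(-384525) + a/(-192773) = -321515/(-384525) - 199758/(-192773) = -321515*(-1/384525) - 199758*(-1/192773) = 64303/76905 + 199758/192773 = 27758271209/14825207565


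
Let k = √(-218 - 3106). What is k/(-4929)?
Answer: -2*I*√831/4929 ≈ -0.011697*I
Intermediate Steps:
k = 2*I*√831 (k = √(-3324) = 2*I*√831 ≈ 57.654*I)
k/(-4929) = (2*I*√831)/(-4929) = (2*I*√831)*(-1/4929) = -2*I*√831/4929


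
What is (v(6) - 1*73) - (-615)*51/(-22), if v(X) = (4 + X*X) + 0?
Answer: -32091/22 ≈ -1458.7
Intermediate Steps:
v(X) = 4 + X² (v(X) = (4 + X²) + 0 = 4 + X²)
(v(6) - 1*73) - (-615)*51/(-22) = ((4 + 6²) - 1*73) - (-615)*51/(-22) = ((4 + 36) - 73) - (-615)*51*(-1/22) = (40 - 73) - (-615)*(-51)/22 = -33 - 123*255/22 = -33 - 31365/22 = -32091/22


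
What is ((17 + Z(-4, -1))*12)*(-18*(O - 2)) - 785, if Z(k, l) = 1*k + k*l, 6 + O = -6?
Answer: 50623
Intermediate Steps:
O = -12 (O = -6 - 6 = -12)
Z(k, l) = k + k*l
((17 + Z(-4, -1))*12)*(-18*(O - 2)) - 785 = ((17 - 4*(1 - 1))*12)*(-18*(-12 - 2)) - 785 = ((17 - 4*0)*12)*(-18*(-14)) - 785 = ((17 + 0)*12)*252 - 785 = (17*12)*252 - 785 = 204*252 - 785 = 51408 - 785 = 50623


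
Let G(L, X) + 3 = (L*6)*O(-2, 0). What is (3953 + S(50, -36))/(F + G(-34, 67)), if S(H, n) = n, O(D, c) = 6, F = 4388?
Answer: 3917/3161 ≈ 1.2392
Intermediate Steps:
G(L, X) = -3 + 36*L (G(L, X) = -3 + (L*6)*6 = -3 + (6*L)*6 = -3 + 36*L)
(3953 + S(50, -36))/(F + G(-34, 67)) = (3953 - 36)/(4388 + (-3 + 36*(-34))) = 3917/(4388 + (-3 - 1224)) = 3917/(4388 - 1227) = 3917/3161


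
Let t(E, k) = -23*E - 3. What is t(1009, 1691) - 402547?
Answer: -425757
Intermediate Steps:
t(E, k) = -3 - 23*E
t(1009, 1691) - 402547 = (-3 - 23*1009) - 402547 = (-3 - 23207) - 402547 = -23210 - 402547 = -425757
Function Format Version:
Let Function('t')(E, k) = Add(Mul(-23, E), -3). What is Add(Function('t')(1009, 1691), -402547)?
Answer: -425757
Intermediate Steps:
Function('t')(E, k) = Add(-3, Mul(-23, E))
Add(Function('t')(1009, 1691), -402547) = Add(Add(-3, Mul(-23, 1009)), -402547) = Add(Add(-3, -23207), -402547) = Add(-23210, -402547) = -425757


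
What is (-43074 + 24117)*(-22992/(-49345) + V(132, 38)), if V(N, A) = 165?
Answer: -2180032839/695 ≈ -3.1367e+6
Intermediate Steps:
(-43074 + 24117)*(-22992/(-49345) + V(132, 38)) = (-43074 + 24117)*(-22992/(-49345) + 165) = -18957*(-22992*(-1/49345) + 165) = -18957*(22992/49345 + 165) = -18957*8164917/49345 = -2180032839/695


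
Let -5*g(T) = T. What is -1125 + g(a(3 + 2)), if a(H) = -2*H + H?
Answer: -1124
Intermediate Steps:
a(H) = -H
g(T) = -T/5
-1125 + g(a(3 + 2)) = -1125 - (-1)*(3 + 2)/5 = -1125 - (-1)*5/5 = -1125 - 1/5*(-5) = -1125 + 1 = -1124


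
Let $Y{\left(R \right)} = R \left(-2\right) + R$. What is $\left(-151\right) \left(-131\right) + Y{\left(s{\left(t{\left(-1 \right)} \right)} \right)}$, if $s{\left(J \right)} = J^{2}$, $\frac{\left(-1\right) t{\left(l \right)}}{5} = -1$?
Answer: $19756$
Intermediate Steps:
$t{\left(l \right)} = 5$ ($t{\left(l \right)} = \left(-5\right) \left(-1\right) = 5$)
$Y{\left(R \right)} = - R$ ($Y{\left(R \right)} = - 2 R + R = - R$)
$\left(-151\right) \left(-131\right) + Y{\left(s{\left(t{\left(-1 \right)} \right)} \right)} = \left(-151\right) \left(-131\right) - 5^{2} = 19781 - 25 = 19756$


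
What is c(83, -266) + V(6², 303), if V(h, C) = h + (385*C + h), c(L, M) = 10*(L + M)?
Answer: 114897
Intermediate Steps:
c(L, M) = 10*L + 10*M
V(h, C) = 2*h + 385*C (V(h, C) = h + (h + 385*C) = 2*h + 385*C)
c(83, -266) + V(6², 303) = (10*83 + 10*(-266)) + (2*6² + 385*303) = (830 - 2660) + (2*36 + 116655) = -1830 + (72 + 116655) = -1830 + 116727 = 114897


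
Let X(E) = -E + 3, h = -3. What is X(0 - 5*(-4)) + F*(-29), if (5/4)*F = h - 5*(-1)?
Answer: -317/5 ≈ -63.400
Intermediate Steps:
X(E) = 3 - E
F = 8/5 (F = 4*(-3 - 5*(-1))/5 = 4*(-3 + 5)/5 = (⅘)*2 = 8/5 ≈ 1.6000)
X(0 - 5*(-4)) + F*(-29) = (3 - (0 - 5*(-4))) + (8/5)*(-29) = (3 - (0 + 20)) - 232/5 = (3 - 1*20) - 232/5 = (3 - 20) - 232/5 = -17 - 232/5 = -317/5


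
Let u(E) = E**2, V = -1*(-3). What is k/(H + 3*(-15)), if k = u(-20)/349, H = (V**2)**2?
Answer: 100/3141 ≈ 0.031837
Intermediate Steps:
V = 3
H = 81 (H = (3**2)**2 = 9**2 = 81)
k = 400/349 (k = (-20)**2/349 = 400*(1/349) = 400/349 ≈ 1.1461)
k/(H + 3*(-15)) = 400/(349*(81 + 3*(-15))) = 400/(349*(81 - 45)) = (400/349)/36 = (400/349)*(1/36) = 100/3141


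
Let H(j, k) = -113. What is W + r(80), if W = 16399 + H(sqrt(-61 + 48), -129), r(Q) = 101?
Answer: 16387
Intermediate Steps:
W = 16286 (W = 16399 - 113 = 16286)
W + r(80) = 16286 + 101 = 16387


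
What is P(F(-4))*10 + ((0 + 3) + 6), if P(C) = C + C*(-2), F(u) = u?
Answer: 49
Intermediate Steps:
P(C) = -C (P(C) = C - 2*C = -C)
P(F(-4))*10 + ((0 + 3) + 6) = -1*(-4)*10 + ((0 + 3) + 6) = 4*10 + (3 + 6) = 40 + 9 = 49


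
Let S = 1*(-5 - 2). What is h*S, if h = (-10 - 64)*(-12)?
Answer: -6216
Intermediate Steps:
S = -7 (S = 1*(-7) = -7)
h = 888 (h = -74*(-12) = 888)
h*S = 888*(-7) = -6216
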